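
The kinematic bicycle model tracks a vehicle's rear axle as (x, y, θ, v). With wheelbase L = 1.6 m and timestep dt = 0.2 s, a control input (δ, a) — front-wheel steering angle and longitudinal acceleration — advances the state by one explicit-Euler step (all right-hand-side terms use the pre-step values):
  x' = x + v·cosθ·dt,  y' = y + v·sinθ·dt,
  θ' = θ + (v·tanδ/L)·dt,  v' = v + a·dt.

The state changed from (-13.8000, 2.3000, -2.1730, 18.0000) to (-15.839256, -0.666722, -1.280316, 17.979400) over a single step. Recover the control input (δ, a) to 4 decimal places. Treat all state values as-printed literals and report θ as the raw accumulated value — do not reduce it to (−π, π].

δ = 0.3777, a = -0.1030

a = (v'−v)/dt = (-0.020600)/0.2 = -0.1030
Δθ = θ'−θ = 0.892684;  (v·dt/L) = 18.0000·0.2/1.6 = 2.250000
tan δ = Δθ·L/(v·dt) = 0.396748  →  δ = 0.3777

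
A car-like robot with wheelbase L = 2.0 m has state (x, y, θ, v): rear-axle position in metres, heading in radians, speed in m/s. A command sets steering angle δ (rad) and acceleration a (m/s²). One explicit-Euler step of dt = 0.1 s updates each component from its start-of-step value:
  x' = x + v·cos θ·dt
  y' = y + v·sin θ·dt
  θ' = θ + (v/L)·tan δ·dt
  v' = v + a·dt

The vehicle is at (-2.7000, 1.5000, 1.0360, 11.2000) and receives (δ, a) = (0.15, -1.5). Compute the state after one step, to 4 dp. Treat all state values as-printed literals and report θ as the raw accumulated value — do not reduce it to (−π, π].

(-2.1292, 2.4636, 1.1206, 11.0500)

x' = -2.7000 + 11.2000·cos(1.0360)·0.1 = -2.1292
y' = 1.5000 + 11.2000·sin(1.0360)·0.1 = 2.4636
θ' = 1.0360 + (11.2000/2.0)·tan(0.15)·0.1 = 1.1206
v' = 11.2000 − 1.5000·0.1 = 11.0500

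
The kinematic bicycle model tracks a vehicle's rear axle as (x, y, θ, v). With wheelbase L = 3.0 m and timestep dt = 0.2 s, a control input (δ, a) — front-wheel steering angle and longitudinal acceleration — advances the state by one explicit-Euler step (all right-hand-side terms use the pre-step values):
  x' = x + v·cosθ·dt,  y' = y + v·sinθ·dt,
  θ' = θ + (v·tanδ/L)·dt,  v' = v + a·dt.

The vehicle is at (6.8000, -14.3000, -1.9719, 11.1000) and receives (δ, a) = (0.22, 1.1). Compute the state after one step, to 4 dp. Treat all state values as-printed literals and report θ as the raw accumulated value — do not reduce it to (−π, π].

x' = 6.8000 + 11.1000·cos(-1.9719)·0.2 = 5.9332
y' = -14.3000 + 11.1000·sin(-1.9719)·0.2 = -16.3438
θ' = -1.9719 + (11.1000/3.0)·tan(0.22)·0.2 = -1.8064
v' = 11.1000 + 1.1000·0.2 = 11.3200

(5.9332, -16.3438, -1.8064, 11.3200)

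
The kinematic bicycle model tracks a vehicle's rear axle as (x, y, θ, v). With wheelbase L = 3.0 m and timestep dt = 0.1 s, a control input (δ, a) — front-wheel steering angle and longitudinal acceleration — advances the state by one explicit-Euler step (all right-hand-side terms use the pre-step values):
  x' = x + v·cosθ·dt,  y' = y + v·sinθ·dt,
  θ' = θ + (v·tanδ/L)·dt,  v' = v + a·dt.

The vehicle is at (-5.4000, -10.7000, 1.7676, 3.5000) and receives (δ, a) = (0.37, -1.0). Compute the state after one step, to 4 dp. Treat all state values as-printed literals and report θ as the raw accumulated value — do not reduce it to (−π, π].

(-5.4684, -10.3568, 1.8129, 3.4000)

x' = -5.4000 + 3.5000·cos(1.7676)·0.1 = -5.4684
y' = -10.7000 + 3.5000·sin(1.7676)·0.1 = -10.3568
θ' = 1.7676 + (3.5000/3.0)·tan(0.37)·0.1 = 1.8129
v' = 3.5000 − 1.0000·0.1 = 3.4000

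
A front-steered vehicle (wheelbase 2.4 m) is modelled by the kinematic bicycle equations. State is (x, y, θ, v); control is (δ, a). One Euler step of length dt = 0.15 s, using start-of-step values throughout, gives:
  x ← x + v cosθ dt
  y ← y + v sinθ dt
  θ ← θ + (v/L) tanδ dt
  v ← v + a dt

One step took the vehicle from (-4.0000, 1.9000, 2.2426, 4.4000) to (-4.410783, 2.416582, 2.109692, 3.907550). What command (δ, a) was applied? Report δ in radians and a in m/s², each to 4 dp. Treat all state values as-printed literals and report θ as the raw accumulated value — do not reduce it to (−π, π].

a = (v'−v)/dt = (-0.492450)/0.15 = -3.2830
Δθ = θ'−θ = -0.132908;  (v·dt/L) = 4.4000·0.15/2.4 = 0.275000
tan δ = Δθ·L/(v·dt) = -0.483302  →  δ = -0.4502

δ = -0.4502, a = -3.2830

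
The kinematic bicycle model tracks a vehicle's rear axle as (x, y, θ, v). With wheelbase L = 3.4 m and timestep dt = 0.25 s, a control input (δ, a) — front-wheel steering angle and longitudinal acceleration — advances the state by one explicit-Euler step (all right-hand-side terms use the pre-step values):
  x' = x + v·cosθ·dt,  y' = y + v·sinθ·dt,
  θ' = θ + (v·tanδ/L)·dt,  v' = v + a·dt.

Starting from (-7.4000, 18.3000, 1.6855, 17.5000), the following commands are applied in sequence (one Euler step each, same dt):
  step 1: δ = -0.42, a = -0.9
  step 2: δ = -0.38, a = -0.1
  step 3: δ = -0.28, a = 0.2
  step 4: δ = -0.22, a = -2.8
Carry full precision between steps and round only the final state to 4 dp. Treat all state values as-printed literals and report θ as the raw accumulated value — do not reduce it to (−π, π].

after step 1 (δ=-0.42, a=-0.9): (-7.900729, 22.646251, 1.110866, 17.275000)
after step 2 (δ=-0.38, a=-0.1): (-5.983698, 26.516211, 0.603524, 17.250000)
after step 3 (δ=-0.28, a=0.2): (-2.433042, 28.963760, 0.238795, 17.300000)
after step 4 (δ=-0.22, a=-2.8): (1.769231, 29.986761, -0.045662, 16.600000)

(1.7692, 29.9868, -0.0457, 16.6000)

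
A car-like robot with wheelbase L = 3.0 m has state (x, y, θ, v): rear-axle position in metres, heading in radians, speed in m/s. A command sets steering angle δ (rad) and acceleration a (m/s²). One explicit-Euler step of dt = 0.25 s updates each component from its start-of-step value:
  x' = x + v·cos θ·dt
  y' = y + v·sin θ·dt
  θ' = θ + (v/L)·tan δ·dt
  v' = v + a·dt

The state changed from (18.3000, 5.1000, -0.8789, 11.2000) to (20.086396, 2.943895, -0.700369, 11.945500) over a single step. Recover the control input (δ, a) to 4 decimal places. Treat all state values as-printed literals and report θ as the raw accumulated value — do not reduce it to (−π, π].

a = (v'−v)/dt = (0.745500)/0.25 = 2.9820
Δθ = θ'−θ = 0.178531;  (v·dt/L) = 11.2000·0.25/3.0 = 0.933333
tan δ = Δθ·L/(v·dt) = 0.191283  →  δ = 0.1890

δ = 0.1890, a = 2.9820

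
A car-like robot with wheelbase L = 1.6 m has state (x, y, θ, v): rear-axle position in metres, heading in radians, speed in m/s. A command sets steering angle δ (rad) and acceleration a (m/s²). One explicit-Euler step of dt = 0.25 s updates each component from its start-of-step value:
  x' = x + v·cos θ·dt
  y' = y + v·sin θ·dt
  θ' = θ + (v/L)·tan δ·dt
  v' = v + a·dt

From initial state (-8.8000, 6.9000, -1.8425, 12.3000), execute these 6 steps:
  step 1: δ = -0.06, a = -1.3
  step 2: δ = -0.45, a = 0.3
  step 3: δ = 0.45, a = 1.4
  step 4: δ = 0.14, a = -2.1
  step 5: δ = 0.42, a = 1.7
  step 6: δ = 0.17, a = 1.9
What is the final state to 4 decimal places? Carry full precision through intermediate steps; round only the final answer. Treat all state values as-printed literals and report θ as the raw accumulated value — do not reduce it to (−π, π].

(-13.0985, -7.8063, -0.5207, 12.7750)

after step 1 (δ=-0.06, a=-1.3): (-9.625247, 3.937806, -1.957951, 11.975000)
after step 2 (δ=-0.45, a=0.3): (-10.755553, 1.165632, -2.861792, 12.050000)
after step 3 (δ=0.45, a=1.4): (-13.650899, 0.333689, -1.952290, 12.400000)
after step 4 (δ=0.14, a=-2.1): (-14.805052, -2.543450, -1.679254, 11.875000)
after step 5 (δ=0.42, a=1.7): (-15.126405, -5.494756, -0.850653, 12.300000)
after step 6 (δ=0.17, a=1.9): (-13.098465, -7.806268, -0.520750, 12.775000)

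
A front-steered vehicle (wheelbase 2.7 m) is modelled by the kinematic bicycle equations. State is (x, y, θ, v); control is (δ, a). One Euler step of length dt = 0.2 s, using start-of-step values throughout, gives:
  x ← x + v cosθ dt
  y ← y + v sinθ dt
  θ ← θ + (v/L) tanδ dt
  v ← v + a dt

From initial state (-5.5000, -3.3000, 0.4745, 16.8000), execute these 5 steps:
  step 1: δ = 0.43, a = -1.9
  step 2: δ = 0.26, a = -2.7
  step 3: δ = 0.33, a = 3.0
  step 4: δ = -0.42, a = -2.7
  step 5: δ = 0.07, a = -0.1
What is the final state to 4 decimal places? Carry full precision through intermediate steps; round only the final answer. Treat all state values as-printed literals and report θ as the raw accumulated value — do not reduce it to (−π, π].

(0.1918, 10.4180, 1.3093, 15.9200)

after step 1 (δ=0.43, a=-1.9): (-2.511209, -1.764837, 1.045228, 16.420000)
after step 2 (δ=0.26, a=-2.7): (-0.863611, 1.075952, 1.368789, 15.880000)
after step 3 (δ=0.33, a=3.0): (-0.226392, 4.187370, 1.771700, 16.480000)
after step 4 (δ=-0.42, a=-2.7): (-0.884125, 7.417077, 1.226551, 15.940000)
after step 5 (δ=0.07, a=-0.1): (0.191782, 10.418038, 1.309338, 15.920000)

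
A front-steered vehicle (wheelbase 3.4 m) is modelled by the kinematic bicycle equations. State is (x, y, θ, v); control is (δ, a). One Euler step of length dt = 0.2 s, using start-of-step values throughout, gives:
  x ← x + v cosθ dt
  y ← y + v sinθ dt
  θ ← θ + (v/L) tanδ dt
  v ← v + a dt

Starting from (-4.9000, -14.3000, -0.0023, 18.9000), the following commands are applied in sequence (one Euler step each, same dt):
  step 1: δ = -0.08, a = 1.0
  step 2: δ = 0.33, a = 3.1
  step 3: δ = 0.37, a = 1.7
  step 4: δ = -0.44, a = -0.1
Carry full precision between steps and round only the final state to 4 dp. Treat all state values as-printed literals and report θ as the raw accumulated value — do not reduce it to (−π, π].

after step 1 (δ=-0.08, a=1.0): (-1.120010, -14.308694, -0.091431, 19.100000)
after step 2 (δ=0.33, a=3.1): (2.684034, -14.657476, 0.293405, 19.720000)
after step 3 (δ=0.37, a=1.7): (6.459485, -13.516817, 0.743327, 20.060000)
after step 4 (δ=-0.44, a=-0.1): (9.413206, -10.801733, 0.187806, 20.040000)

(9.4132, -10.8017, 0.1878, 20.0400)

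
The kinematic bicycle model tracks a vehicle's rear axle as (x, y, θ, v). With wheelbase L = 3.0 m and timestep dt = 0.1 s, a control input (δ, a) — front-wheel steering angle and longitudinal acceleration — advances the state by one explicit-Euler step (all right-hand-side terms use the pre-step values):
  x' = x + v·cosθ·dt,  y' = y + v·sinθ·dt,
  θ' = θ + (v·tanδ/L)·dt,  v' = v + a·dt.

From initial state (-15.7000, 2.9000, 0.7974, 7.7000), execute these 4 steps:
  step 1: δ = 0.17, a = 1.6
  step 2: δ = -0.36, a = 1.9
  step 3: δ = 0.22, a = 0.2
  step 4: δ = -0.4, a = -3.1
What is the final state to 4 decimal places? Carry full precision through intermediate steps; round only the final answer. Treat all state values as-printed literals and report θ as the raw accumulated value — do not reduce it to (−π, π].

after step 1 (δ=0.17, a=1.6): (-15.162102, 3.450968, 0.841459, 7.860000)
after step 2 (δ=-0.36, a=1.9): (-14.638330, 4.037022, 0.742841, 8.050000)
after step 3 (δ=0.22, a=0.2): (-14.045407, 4.581510, 0.802846, 8.070000)
after step 4 (δ=-0.4, a=-3.1): (-13.484815, 5.162014, 0.689114, 7.760000)

(-13.4848, 5.1620, 0.6891, 7.7600)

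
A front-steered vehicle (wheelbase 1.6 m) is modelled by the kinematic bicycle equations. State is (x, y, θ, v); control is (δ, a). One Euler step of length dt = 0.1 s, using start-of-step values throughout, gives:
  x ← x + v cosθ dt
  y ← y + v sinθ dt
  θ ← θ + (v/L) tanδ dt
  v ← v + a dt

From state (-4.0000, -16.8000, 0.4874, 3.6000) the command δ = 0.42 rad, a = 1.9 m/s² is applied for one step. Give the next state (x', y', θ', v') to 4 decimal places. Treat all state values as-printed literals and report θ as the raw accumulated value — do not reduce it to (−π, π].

x' = -4.0000 + 3.6000·cos(0.4874)·0.1 = -3.6819
y' = -16.8000 + 3.6000·sin(0.4874)·0.1 = -16.6314
θ' = 0.4874 + (3.6000/1.6)·tan(0.42)·0.1 = 0.5879
v' = 3.6000 + 1.9000·0.1 = 3.7900

(-3.6819, -16.6314, 0.5879, 3.7900)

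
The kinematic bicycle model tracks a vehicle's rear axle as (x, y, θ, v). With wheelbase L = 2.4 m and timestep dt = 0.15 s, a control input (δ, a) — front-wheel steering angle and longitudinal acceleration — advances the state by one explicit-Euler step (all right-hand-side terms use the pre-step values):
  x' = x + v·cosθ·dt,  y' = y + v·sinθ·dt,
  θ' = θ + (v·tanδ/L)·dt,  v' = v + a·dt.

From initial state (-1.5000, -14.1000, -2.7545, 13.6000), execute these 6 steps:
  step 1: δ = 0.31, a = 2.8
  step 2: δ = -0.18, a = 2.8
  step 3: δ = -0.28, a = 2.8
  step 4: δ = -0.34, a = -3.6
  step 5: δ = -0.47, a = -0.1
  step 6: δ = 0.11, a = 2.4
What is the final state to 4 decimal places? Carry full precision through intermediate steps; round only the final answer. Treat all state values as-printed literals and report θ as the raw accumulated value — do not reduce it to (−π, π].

after step 1 (δ=0.31, a=2.8): (-3.389061, -14.870095, -2.482222, 14.020000)
after step 2 (δ=-0.18, a=2.8): (-5.051226, -16.158435, -2.641672, 14.440000)
after step 3 (δ=-0.28, a=2.8): (-6.952152, -17.196719, -2.901190, 14.860000)
after step 4 (δ=-0.34, a=-3.6): (-9.117051, -17.727430, -3.229723, 14.320000)
after step 5 (δ=-0.47, a=-0.1): (-11.256715, -17.538370, -3.684353, 14.305000)
after step 6 (δ=0.11, a=2.4): (-13.094091, -16.430087, -3.585607, 14.665000)

(-13.0941, -16.4301, -3.5856, 14.6650)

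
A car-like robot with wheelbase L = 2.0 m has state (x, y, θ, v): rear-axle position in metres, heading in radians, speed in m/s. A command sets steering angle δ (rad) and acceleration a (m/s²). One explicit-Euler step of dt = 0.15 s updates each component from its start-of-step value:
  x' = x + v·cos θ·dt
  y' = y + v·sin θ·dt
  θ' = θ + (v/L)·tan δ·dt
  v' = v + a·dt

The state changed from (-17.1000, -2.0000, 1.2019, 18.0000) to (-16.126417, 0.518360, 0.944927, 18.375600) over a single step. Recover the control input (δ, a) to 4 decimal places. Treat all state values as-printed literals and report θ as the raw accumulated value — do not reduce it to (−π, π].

δ = -0.1881, a = 2.5040

a = (v'−v)/dt = (0.375600)/0.15 = 2.5040
Δθ = θ'−θ = -0.256973;  (v·dt/L) = 18.0000·0.15/2.0 = 1.350000
tan δ = Δθ·L/(v·dt) = -0.190350  →  δ = -0.1881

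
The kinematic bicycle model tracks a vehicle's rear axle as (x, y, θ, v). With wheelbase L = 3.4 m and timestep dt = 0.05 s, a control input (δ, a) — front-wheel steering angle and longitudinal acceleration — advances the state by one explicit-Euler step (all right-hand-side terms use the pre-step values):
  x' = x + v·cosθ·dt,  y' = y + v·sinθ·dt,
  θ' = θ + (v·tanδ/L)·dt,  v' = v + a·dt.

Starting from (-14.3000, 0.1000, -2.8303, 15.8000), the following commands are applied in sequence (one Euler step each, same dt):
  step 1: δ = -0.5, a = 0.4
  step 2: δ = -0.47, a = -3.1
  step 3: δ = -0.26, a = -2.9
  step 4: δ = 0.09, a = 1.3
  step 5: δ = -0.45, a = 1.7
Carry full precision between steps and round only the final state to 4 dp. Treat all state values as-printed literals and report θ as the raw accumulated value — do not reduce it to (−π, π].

(-18.1662, -0.3624, -3.2268, 15.6700)

after step 1 (δ=-0.5, a=0.4): (-15.052031, -0.141969, -2.957235, 15.820000)
after step 2 (δ=-0.47, a=-3.1): (-15.829627, -0.286971, -3.075412, 15.665000)
after step 3 (δ=-0.26, a=-2.9): (-16.611163, -0.338769, -3.136695, 15.520000)
after step 4 (δ=0.09, a=1.3): (-17.387153, -0.342570, -3.116098, 15.585000)
after step 5 (δ=-0.45, a=1.7): (-18.166150, -0.362435, -3.226810, 15.670000)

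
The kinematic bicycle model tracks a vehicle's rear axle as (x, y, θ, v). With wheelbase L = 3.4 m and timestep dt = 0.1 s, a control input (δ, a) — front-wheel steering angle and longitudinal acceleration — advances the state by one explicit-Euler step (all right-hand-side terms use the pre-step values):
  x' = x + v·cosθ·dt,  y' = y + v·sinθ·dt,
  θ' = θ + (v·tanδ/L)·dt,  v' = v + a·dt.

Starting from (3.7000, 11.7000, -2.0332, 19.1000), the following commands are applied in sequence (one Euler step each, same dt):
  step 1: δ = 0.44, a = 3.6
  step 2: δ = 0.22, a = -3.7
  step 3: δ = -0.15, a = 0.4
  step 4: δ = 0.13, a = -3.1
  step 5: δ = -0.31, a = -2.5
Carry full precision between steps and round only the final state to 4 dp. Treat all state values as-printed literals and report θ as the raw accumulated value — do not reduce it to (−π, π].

after step 1 (δ=0.44, a=3.6): (2.847948, 9.990583, -1.768732, 19.460000)
after step 2 (δ=0.22, a=-3.7): (2.465275, 8.082579, -1.640743, 19.090000)
after step 3 (δ=-0.15, a=0.4): (2.331856, 6.178247, -1.725601, 19.130000)
after step 4 (δ=0.13, a=-3.1): (2.036896, 4.288124, -1.652042, 18.820000)
after step 5 (δ=-0.31, a=-2.5): (1.884160, 2.412332, -1.829353, 18.570000)

(1.8842, 2.4123, -1.8294, 18.5700)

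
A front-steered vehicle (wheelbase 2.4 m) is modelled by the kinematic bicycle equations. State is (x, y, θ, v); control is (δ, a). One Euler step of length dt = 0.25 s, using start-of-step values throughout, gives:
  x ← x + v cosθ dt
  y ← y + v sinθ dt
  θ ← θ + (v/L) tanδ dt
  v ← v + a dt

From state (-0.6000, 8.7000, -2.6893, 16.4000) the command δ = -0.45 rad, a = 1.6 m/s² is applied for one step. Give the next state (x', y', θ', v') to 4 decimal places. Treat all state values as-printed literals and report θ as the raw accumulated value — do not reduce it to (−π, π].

x' = -0.6000 + 16.4000·cos(-2.6893)·0.25 = -4.2877
y' = 8.7000 + 16.4000·sin(-2.6893)·0.25 = 6.9082
θ' = -2.6893 + (16.4000/2.4)·tan(-0.45)·0.25 = -3.5145
v' = 16.4000 + 1.6000·0.25 = 16.8000

(-4.2877, 6.9082, -3.5145, 16.8000)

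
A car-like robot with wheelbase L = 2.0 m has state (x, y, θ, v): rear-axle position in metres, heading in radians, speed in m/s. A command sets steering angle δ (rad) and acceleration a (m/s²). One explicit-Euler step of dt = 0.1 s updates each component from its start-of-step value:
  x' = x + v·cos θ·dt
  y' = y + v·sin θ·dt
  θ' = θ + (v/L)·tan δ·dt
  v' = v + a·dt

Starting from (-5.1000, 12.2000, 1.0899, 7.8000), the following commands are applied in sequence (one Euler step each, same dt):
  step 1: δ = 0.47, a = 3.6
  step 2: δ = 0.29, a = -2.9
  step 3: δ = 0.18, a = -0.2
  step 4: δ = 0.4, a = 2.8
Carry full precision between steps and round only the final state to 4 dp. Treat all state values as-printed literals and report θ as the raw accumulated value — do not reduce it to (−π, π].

after step 1 (δ=0.47, a=3.6): (-4.739192, 12.891533, 1.288007, 8.160000)
after step 2 (δ=0.29, a=-2.9): (-4.511499, 13.675122, 1.409759, 7.870000)
after step 3 (δ=0.18, a=-0.2): (-4.385310, 14.451939, 1.481364, 7.850000)
after step 4 (δ=0.4, a=2.8): (-4.315199, 15.233802, 1.647310, 8.130000)

(-4.3152, 15.2338, 1.6473, 8.1300)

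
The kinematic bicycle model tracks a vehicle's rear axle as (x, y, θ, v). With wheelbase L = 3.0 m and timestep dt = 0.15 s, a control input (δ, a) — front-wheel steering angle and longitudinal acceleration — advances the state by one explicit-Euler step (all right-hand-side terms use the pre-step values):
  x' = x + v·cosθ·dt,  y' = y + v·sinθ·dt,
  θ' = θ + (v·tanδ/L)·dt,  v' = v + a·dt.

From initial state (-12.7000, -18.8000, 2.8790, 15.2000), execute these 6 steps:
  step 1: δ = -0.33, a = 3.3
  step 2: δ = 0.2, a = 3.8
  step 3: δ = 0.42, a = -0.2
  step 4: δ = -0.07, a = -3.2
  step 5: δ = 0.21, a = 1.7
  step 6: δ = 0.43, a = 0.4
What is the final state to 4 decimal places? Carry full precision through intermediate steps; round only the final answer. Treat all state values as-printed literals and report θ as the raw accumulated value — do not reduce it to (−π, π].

(-26.4030, -16.2910, 3.6190, 16.0700)

after step 1 (δ=-0.33, a=3.3): (-14.901842, -18.208146, 2.618681, 15.695000)
after step 2 (δ=0.2, a=3.8): (-16.941491, -17.032422, 2.777758, 16.265000)
after step 3 (δ=0.42, a=-0.2): (-19.221532, -16.164211, 3.140933, 16.235000)
after step 4 (δ=-0.07, a=-3.2): (-21.656782, -16.162605, 3.084017, 15.755000)
after step 5 (δ=0.21, a=1.7): (-24.016116, -16.026615, 3.251920, 16.010000)
after step 6 (δ=0.43, a=0.4): (-26.403015, -16.291030, 3.619047, 16.070000)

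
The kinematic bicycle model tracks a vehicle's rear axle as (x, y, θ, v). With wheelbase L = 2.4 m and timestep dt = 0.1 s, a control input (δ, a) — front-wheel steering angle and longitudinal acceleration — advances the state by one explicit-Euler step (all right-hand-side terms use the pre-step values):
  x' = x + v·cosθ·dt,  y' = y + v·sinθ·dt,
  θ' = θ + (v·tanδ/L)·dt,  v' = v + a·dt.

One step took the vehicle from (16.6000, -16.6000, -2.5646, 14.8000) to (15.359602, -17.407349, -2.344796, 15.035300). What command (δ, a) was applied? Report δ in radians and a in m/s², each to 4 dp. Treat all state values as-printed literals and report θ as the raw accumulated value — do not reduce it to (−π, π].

δ = 0.3424, a = 2.3530

a = (v'−v)/dt = (0.235300)/0.1 = 2.3530
Δθ = θ'−θ = 0.219804;  (v·dt/L) = 14.8000·0.1/2.4 = 0.616667
tan δ = Δθ·L/(v·dt) = 0.356439  →  δ = 0.3424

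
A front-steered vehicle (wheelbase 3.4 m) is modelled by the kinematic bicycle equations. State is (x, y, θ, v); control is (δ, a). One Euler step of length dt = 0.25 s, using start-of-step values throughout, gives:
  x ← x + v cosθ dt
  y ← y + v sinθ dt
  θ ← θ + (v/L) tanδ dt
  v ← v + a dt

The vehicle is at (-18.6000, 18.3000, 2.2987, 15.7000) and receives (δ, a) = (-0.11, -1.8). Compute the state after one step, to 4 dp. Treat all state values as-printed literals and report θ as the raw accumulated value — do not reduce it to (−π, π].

(-21.2113, 21.2303, 2.1712, 15.2500)

x' = -18.6000 + 15.7000·cos(2.2987)·0.25 = -21.2113
y' = 18.3000 + 15.7000·sin(2.2987)·0.25 = 21.2303
θ' = 2.2987 + (15.7000/3.4)·tan(-0.11)·0.25 = 2.1712
v' = 15.7000 − 1.8000·0.25 = 15.2500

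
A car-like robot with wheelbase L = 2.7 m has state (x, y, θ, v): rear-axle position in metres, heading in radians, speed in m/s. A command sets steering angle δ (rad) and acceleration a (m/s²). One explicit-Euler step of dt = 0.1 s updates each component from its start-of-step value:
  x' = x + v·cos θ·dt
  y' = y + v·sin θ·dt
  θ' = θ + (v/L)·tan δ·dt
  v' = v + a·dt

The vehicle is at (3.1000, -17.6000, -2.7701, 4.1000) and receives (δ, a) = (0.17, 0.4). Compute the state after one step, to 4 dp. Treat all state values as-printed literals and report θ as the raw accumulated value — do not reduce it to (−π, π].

(2.7180, -17.7488, -2.7440, 4.1400)

x' = 3.1000 + 4.1000·cos(-2.7701)·0.1 = 2.7180
y' = -17.6000 + 4.1000·sin(-2.7701)·0.1 = -17.7488
θ' = -2.7701 + (4.1000/2.7)·tan(0.17)·0.1 = -2.7440
v' = 4.1000 + 0.4000·0.1 = 4.1400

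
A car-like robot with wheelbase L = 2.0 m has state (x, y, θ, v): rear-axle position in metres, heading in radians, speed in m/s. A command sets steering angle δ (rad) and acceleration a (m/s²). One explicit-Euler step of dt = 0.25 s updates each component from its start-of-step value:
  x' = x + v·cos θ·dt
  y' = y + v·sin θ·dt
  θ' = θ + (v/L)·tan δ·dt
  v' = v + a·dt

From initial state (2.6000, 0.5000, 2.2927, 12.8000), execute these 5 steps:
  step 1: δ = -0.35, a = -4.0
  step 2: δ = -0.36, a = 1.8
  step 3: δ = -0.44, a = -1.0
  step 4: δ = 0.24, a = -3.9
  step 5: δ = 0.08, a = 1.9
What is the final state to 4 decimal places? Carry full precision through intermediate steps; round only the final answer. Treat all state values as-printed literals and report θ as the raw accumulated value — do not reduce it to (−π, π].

(5.9660, 11.8576, 0.9101, 11.5000)

after step 1 (δ=-0.35, a=-4.0): (0.485393, 2.901757, 1.708654, 11.800000)
after step 2 (δ=-0.36, a=1.8): (0.079999, 5.823769, 1.153460, 12.250000)
after step 3 (δ=-0.44, a=-1.0): (1.321312, 8.623421, 0.432578, 12.000000)
after step 4 (δ=0.24, a=-3.9): (4.044976, 9.881058, 0.799653, 11.025000)
after step 5 (δ=0.08, a=1.9): (5.965961, 11.857603, 0.910138, 11.500000)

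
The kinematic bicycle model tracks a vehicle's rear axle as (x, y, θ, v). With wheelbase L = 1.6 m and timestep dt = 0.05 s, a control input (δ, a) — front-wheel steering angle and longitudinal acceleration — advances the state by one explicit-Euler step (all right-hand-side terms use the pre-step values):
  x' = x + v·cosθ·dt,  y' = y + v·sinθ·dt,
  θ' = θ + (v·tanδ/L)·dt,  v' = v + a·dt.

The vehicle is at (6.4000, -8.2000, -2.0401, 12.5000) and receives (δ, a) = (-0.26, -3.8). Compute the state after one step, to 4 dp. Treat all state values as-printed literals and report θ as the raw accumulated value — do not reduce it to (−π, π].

(6.1173, -8.7574, -2.1440, 12.3100)

x' = 6.4000 + 12.5000·cos(-2.0401)·0.05 = 6.1173
y' = -8.2000 + 12.5000·sin(-2.0401)·0.05 = -8.7574
θ' = -2.0401 + (12.5000/1.6)·tan(-0.26)·0.05 = -2.1440
v' = 12.5000 − 3.8000·0.05 = 12.3100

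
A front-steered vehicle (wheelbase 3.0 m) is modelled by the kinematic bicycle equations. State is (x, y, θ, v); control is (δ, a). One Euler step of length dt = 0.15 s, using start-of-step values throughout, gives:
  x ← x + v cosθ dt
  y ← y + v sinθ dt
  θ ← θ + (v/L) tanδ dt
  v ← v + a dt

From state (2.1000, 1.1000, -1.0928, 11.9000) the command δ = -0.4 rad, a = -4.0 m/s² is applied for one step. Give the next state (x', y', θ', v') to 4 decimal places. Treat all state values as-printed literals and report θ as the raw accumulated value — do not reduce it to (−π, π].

x' = 2.1000 + 11.9000·cos(-1.0928)·0.15 = 2.9211
y' = 1.1000 + 11.9000·sin(-1.0928)·0.15 = -0.4849
θ' = -1.0928 + (11.9000/3.0)·tan(-0.4)·0.15 = -1.3444
v' = 11.9000 − 4.0000·0.15 = 11.3000

(2.9211, -0.4849, -1.3444, 11.3000)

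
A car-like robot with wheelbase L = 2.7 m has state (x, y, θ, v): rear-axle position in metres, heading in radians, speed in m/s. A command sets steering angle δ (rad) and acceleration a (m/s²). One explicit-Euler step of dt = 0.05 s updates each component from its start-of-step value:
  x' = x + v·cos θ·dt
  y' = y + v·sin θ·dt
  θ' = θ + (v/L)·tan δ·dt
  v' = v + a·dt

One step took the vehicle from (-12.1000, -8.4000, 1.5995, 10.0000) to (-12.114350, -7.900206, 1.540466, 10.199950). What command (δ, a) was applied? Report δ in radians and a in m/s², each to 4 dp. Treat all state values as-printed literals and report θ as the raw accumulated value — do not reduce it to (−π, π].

a = (v'−v)/dt = (0.199950)/0.05 = 3.9990
Δθ = θ'−θ = -0.059034;  (v·dt/L) = 10.0000·0.05/2.7 = 0.185185
tan δ = Δθ·L/(v·dt) = -0.318784  →  δ = -0.3086

δ = -0.3086, a = 3.9990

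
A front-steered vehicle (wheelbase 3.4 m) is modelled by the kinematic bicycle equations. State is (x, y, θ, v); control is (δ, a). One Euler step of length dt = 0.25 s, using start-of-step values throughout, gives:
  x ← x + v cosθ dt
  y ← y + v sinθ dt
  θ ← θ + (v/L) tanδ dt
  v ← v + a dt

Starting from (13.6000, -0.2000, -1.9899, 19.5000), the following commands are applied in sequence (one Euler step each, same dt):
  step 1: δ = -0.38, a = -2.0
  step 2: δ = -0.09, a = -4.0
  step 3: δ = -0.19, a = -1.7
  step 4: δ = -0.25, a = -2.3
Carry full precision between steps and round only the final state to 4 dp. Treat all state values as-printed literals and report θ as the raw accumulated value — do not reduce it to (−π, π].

after step 1 (δ=-0.38, a=-2.0): (11.616158, -4.653089, -2.562587, 19.000000)
after step 2 (δ=-0.09, a=-4.0): (7.640373, -7.252249, -2.688663, 18.000000)
after step 3 (δ=-0.19, a=-1.7): (3.594113, -9.221455, -2.943204, 17.575000)
after step 4 (δ=-0.25, a=-2.3): (-0.713456, -10.087418, -3.273177, 17.000000)

(-0.7135, -10.0874, -3.2732, 17.0000)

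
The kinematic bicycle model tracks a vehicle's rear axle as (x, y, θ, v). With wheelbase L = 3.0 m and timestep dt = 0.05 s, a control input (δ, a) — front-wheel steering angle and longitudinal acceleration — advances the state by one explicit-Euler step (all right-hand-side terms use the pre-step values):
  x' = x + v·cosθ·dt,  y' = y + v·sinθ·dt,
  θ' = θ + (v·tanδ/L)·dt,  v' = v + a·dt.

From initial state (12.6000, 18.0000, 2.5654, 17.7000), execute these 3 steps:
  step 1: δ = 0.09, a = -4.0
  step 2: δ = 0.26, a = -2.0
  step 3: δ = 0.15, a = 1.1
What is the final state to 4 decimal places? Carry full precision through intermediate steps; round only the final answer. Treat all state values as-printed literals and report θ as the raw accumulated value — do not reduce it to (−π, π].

(10.3369, 19.3348, 2.7134, 17.4550)

after step 1 (δ=0.09, a=-4.0): (11.857889, 18.482179, 2.592022, 17.500000)
after step 2 (δ=0.26, a=-2.0): (11.111734, 18.939210, 2.669612, 17.400000)
after step 3 (δ=0.15, a=1.1): (10.336852, 19.334757, 2.713441, 17.455000)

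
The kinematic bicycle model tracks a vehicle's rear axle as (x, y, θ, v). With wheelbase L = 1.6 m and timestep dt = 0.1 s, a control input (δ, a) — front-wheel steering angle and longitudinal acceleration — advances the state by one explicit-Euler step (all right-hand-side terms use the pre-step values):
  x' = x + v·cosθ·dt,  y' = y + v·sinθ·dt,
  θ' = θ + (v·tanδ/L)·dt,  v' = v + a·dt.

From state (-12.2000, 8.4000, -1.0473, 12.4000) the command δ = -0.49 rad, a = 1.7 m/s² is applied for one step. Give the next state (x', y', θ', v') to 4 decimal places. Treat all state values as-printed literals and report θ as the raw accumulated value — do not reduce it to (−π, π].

x' = -12.2000 + 12.4000·cos(-1.0473)·0.1 = -11.5801
y' = 8.4000 + 12.4000·sin(-1.0473)·0.1 = 7.3261
θ' = -1.0473 + (12.4000/1.6)·tan(-0.49)·0.1 = -1.4607
v' = 12.4000 + 1.7000·0.1 = 12.5700

(-11.5801, 7.3261, -1.4607, 12.5700)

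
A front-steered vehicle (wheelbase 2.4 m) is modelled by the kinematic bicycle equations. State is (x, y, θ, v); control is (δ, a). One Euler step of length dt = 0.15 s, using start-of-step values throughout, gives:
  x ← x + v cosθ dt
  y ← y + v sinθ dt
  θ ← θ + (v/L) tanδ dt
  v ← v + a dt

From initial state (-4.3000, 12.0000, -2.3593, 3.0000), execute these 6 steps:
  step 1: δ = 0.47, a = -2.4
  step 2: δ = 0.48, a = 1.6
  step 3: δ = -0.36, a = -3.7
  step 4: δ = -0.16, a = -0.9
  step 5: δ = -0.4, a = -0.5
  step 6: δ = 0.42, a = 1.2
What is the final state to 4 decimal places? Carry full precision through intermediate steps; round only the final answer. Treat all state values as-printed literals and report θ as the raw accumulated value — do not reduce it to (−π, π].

after step 1 (δ=0.47, a=-2.4): (-4.619185, 11.682792, -2.264056, 2.640000)
after step 2 (δ=0.48, a=1.6): (-4.872248, 11.378202, -2.178156, 2.880000)
after step 3 (δ=-0.36, a=-3.7): (-5.118791, 11.023461, -2.245908, 2.325000)
after step 4 (δ=-0.16, a=-0.9): (-5.336754, 10.751214, -2.269359, 2.190000)
after step 5 (δ=-0.4, a=-0.5): (-5.548018, 10.499660, -2.327228, 2.115000)
after step 6 (δ=0.42, a=1.2): (-5.765756, 10.268927, -2.268197, 2.295000)

(-5.7658, 10.2689, -2.2682, 2.2950)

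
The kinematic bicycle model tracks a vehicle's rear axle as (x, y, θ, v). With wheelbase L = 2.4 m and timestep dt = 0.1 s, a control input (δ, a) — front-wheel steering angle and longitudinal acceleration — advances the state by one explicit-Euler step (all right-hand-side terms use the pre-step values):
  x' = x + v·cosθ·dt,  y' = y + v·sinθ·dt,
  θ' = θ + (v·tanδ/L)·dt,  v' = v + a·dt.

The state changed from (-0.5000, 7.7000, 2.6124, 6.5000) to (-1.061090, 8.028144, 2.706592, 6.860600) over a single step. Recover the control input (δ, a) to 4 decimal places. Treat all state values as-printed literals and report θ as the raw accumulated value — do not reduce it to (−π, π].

a = (v'−v)/dt = (0.360600)/0.1 = 3.6060
Δθ = θ'−θ = 0.094192;  (v·dt/L) = 6.5000·0.1/2.4 = 0.270833
tan δ = Δθ·L/(v·dt) = 0.347786  →  δ = 0.3347

δ = 0.3347, a = 3.6060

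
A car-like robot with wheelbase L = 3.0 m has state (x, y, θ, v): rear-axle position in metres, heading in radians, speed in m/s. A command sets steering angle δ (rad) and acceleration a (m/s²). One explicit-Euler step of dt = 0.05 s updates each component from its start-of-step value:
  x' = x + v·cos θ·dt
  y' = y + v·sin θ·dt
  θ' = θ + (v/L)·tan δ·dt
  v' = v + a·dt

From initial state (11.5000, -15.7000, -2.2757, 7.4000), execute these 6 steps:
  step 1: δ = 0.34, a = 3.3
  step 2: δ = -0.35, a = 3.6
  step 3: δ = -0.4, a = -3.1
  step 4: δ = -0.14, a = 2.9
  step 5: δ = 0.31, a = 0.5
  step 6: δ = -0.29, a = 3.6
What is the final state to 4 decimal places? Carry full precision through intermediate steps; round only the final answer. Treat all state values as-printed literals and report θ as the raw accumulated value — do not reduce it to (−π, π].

after step 1 (δ=0.34, a=3.3): (11.260255, -15.981819, -2.232072, 7.565000)
after step 2 (δ=-0.35, a=3.6): (11.027962, -16.280338, -2.278096, 7.745000)
after step 3 (δ=-0.4, a=-3.1): (10.776333, -16.574694, -2.332672, 7.590000)
after step 4 (δ=-0.14, a=2.9): (10.514372, -16.849278, -2.350499, 7.735000)
after step 5 (δ=0.31, a=0.5): (10.242461, -17.124305, -2.309203, 7.760000)
after step 6 (δ=-0.29, a=3.6): (9.981294, -17.411247, -2.347798, 7.940000)

(9.9813, -17.4112, -2.3478, 7.9400)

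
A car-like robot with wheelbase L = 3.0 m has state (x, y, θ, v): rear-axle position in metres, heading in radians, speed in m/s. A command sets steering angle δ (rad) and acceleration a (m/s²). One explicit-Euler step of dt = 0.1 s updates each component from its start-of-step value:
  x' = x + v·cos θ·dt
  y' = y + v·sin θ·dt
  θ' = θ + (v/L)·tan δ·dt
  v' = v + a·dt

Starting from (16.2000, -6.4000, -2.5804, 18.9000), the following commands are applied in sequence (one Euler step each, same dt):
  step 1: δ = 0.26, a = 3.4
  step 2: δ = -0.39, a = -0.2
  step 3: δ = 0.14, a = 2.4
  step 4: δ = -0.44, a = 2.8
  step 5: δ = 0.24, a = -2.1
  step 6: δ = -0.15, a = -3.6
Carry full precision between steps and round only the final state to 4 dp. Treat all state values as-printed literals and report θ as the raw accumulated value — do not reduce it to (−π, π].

after step 1 (δ=0.26, a=3.4): (14.599886, -7.405851, -2.412806, 19.240000)
after step 2 (δ=-0.39, a=-0.2): (13.164614, -8.687167, -2.676430, 19.220000)
after step 3 (δ=0.14, a=2.4): (11.446830, -9.549316, -2.586146, 19.460000)
after step 4 (δ=-0.44, a=2.8): (9.793382, -10.575486, -2.891525, 19.740000)
after step 5 (δ=0.24, a=-2.1): (7.880782, -11.063991, -2.730502, 19.530000)
after step 6 (δ=-0.15, a=-3.6): (6.090495, -11.844428, -2.828891, 19.170000)

(6.0905, -11.8444, -2.8289, 19.1700)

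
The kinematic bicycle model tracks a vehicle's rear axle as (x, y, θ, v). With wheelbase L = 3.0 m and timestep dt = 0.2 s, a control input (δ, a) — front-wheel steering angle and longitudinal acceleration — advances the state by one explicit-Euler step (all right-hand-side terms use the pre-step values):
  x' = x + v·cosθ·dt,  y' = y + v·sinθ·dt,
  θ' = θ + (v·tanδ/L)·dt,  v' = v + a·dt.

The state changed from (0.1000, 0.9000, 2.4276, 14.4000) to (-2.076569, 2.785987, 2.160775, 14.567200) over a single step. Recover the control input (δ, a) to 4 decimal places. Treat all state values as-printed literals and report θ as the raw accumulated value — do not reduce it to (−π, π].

a = (v'−v)/dt = (0.167200)/0.2 = 0.8360
Δθ = θ'−θ = -0.266825;  (v·dt/L) = 14.4000·0.2/3.0 = 0.960000
tan δ = Δθ·L/(v·dt) = -0.277943  →  δ = -0.2711

δ = -0.2711, a = 0.8360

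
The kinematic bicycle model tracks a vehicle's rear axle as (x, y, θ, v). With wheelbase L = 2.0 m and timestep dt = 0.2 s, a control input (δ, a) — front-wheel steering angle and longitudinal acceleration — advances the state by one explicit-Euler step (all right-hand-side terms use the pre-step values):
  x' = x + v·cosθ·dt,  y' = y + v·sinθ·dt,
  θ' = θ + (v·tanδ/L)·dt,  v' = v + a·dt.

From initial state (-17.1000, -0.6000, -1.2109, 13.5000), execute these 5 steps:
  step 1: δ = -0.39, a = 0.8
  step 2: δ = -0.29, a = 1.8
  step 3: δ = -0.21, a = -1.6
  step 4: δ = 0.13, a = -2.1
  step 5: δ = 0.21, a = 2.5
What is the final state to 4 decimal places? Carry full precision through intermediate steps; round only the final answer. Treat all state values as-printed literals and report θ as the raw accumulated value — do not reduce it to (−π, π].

(-22.1729, -11.8099, -2.0101, 13.7800)

after step 1 (δ=-0.39, a=0.8): (-16.149122, -3.127020, -1.765824, 13.660000)
after step 2 (δ=-0.29, a=1.8): (-16.678566, -5.807228, -2.173456, 14.020000)
after step 3 (δ=-0.21, a=-1.6): (-18.267973, -8.117249, -2.472282, 13.700000)
after step 4 (δ=0.13, a=-2.1): (-20.416817, -9.817271, -2.293172, 13.280000)
after step 5 (δ=0.21, a=2.5): (-22.172880, -11.809901, -2.010118, 13.780000)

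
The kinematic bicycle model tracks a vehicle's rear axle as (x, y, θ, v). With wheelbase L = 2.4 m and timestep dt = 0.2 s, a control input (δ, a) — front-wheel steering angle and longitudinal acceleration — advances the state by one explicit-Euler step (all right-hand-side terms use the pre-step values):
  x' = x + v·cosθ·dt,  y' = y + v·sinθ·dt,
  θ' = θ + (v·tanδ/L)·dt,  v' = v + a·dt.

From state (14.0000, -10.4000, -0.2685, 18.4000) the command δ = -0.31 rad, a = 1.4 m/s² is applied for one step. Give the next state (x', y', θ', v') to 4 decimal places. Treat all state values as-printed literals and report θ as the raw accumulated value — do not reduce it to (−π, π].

x' = 14.0000 + 18.4000·cos(-0.2685)·0.2 = 17.5481
y' = -10.4000 + 18.4000·sin(-0.2685)·0.2 = -11.3763
θ' = -0.2685 + (18.4000/2.4)·tan(-0.31)·0.2 = -0.7597
v' = 18.4000 + 1.4000·0.2 = 18.6800

(17.5481, -11.3763, -0.7597, 18.6800)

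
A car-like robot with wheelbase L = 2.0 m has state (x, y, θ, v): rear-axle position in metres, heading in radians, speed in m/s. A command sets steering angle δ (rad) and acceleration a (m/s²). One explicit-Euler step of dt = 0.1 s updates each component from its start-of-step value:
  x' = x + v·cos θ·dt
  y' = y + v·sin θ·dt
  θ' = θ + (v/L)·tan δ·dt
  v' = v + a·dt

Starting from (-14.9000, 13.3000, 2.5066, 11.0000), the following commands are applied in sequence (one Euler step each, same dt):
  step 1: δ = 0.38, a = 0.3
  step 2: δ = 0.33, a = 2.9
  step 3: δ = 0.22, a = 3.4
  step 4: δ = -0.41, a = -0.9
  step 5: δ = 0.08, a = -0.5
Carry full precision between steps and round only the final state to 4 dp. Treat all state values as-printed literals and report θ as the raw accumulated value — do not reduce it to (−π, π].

after step 1 (δ=0.38, a=0.3): (-15.785584, 13.952489, 2.726277, 11.030000)
after step 2 (δ=0.33, a=2.9): (-16.794817, 14.397526, 2.915179, 11.320000)
after step 3 (δ=0.22, a=3.4): (-17.897925, 14.651641, 3.041748, 11.660000)
after step 4 (δ=-0.41, a=-0.9): (-19.058118, 14.767867, 2.788358, 11.570000)
after step 5 (δ=0.08, a=-0.5): (-20.143684, 15.168113, 2.834737, 11.520000)

(-20.1437, 15.1681, 2.8347, 11.5200)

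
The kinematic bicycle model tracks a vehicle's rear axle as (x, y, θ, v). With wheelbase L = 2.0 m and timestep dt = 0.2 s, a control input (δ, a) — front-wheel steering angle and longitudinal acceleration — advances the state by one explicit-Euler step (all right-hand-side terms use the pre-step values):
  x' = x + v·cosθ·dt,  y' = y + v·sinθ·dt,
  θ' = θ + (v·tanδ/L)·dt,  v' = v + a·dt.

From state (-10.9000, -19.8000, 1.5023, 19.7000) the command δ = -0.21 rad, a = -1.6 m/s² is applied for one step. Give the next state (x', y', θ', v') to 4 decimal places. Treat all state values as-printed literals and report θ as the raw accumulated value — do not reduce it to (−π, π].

(-10.6303, -15.8692, 1.0824, 19.3800)

x' = -10.9000 + 19.7000·cos(1.5023)·0.2 = -10.6303
y' = -19.8000 + 19.7000·sin(1.5023)·0.2 = -15.8692
θ' = 1.5023 + (19.7000/2.0)·tan(-0.21)·0.2 = 1.0824
v' = 19.7000 − 1.6000·0.2 = 19.3800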